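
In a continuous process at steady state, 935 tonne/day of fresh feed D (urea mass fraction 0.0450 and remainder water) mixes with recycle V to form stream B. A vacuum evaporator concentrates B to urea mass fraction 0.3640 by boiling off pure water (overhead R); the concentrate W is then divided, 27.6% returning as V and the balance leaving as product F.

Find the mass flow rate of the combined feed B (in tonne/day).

979.1 tonne/day

Overall urea balance (none leaves overhead): urea in fresh feed = urea in product, i.e. 935×0.045 = (1−0.276)·W·0.364.
W = 42.075/(0.364×0.724) = 159.66 tonne/day.
Recycle V = 0.276×159.66 = 44.065 tonne/day.
Combined feed B = 935 + 44.065 = 979.06 tonne/day.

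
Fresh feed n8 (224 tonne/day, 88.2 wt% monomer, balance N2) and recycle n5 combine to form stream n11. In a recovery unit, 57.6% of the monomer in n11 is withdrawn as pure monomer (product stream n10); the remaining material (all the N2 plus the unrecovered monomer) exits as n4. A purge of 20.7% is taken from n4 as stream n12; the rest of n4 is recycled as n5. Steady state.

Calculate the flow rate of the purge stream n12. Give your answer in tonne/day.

52.56 tonne/day

N2 enters only via n8 and leaves only via the purge: 224×0.118 = 0.207×(N2 in n4), and the recovery unit passes all N2, so N2 in n11 = N2 in n4 = 127.69 tonne/day.
monomer in n11: m_A = 224×0.882 + (1−0.207)·(1−0.576)·m_A, so m_A = 197.57/0.6638 = 297.65 tonne/day.
n4 = (1−0.576)×297.65 + 127.69 = 253.89 tonne/day.
Purge n12 = 0.207×253.89 = 52.556 tonne/day.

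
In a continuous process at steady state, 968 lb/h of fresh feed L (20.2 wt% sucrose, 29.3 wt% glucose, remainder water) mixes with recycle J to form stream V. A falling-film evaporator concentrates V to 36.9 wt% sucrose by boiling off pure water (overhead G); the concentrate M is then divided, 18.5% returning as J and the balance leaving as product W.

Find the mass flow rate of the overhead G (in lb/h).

Overall sucrose balance (none leaves overhead): sucrose in fresh feed = sucrose in product, i.e. 968×0.202 = (1−0.185)·M·0.369.
M = 195.54/(0.369×0.815) = 650.19 lb/h.
Recycle J = 0.185×650.19 = 120.29 lb/h.
Combined feed V = 968 + 120.29 = 1088.3 lb/h.
Overhead G = V − M = 1088.3 − 650.19 = 438.09 lb/h.

438.1 lb/h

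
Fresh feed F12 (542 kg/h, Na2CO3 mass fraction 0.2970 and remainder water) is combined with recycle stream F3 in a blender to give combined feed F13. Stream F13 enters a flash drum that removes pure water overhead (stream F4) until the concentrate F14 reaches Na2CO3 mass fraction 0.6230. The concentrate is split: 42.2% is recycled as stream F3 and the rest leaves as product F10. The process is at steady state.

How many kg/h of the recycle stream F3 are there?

Overall Na2CO3 balance (none leaves overhead): Na2CO3 in fresh feed = Na2CO3 in product, i.e. 542×0.297 = (1−0.422)·F14·0.623.
F14 = 160.97/(0.623×0.578) = 447.03 kg/h.
Recycle F3 = 0.422×447.03 = 188.65 kg/h.

188.6 kg/h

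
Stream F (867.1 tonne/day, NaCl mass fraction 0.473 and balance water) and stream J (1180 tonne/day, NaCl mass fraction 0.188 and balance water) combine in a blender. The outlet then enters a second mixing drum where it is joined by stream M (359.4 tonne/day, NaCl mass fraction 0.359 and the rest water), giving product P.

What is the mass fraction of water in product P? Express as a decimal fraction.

Overall, product flow = 2406.5 tonne/day.
water in = 867.1×0.527 + 1180×0.812 + 359.4×0.641 = 1645.5 tonne/day.
water fraction in P = 0.684.

0.684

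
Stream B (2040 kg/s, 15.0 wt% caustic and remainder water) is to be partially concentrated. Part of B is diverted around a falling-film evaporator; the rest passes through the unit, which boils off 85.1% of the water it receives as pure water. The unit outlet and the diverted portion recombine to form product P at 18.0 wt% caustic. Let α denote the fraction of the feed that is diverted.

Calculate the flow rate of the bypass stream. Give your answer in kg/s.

All 2040×0.150 = 306 kg/s of caustic reaches P, so P = 306/0.180 = 1700 kg/s and vapour = 340 kg/s.
The evaporator receives (1−α)·2040 of feed at 0.850 water and removes 0.851 of that water:
0.851×0.850×(1−α)×2040 = 340
(1−α) = 340/1475.6 = 0.2304;  α = 0.7696.
Bypass flow = 0.7696×2040 = 1570 kg/s.

1570 kg/s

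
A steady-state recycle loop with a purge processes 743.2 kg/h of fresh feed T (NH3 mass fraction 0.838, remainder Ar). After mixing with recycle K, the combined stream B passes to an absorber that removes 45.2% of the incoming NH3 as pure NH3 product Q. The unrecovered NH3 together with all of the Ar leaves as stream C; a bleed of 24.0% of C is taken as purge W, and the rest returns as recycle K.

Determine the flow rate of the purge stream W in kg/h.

260.8 kg/h

Ar enters only via T and leaves only via the purge: 743.2×0.162 = 0.240×(Ar in C), and the absorber passes all Ar, so Ar in B = Ar in C = 501.66 kg/h.
NH3 in B: m_A = 743.2×0.838 + (1−0.240)·(1−0.452)·m_A, so m_A = 622.8/0.5835 = 1067.3 kg/h.
C = (1−0.452)×1067.3 + 501.66 = 1086.6 kg/h.
Purge W = 0.240×1086.6 = 260.77 kg/h.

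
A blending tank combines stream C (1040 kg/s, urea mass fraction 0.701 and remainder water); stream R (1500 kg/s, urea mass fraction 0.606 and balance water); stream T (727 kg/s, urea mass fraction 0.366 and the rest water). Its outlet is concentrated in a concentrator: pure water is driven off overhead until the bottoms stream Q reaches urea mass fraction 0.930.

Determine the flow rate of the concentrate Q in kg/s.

2047 kg/s

urea entering = 1040×0.701 + 1500×0.606 + 727×0.366 = 1904.1 kg/s.
All urea reports to Q, so Q = 1904.1/0.930 = 2047.4 kg/s.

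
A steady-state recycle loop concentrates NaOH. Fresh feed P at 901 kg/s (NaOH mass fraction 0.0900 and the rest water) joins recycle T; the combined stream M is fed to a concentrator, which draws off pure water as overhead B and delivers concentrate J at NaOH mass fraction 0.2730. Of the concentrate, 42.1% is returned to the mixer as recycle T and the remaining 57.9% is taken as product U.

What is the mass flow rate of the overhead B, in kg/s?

Overall NaOH balance (none leaves overhead): NaOH in fresh feed = NaOH in product, i.e. 901×0.090 = (1−0.421)·J·0.273.
J = 81.09/(0.273×0.579) = 513.01 kg/s.
Recycle T = 0.421×513.01 = 215.98 kg/s.
Combined feed M = 901 + 215.98 = 1117 kg/s.
Overhead B = M − J = 1117 − 513.01 = 603.97 kg/s.

604 kg/s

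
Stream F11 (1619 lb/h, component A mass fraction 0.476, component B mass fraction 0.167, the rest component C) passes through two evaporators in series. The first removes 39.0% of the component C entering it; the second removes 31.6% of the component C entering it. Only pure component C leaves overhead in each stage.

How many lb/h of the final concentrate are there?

component C in feed = 1619×0.357 = 577.98 lb/h.
After stage 1: component C left = (1−0.390)×577.98 = 352.57; stream total = 1393.6 lb/h.
After stage 2: component C left = (1−0.316)×352.57 = 241.16; final concentrate = 1282.2 lb/h.

1282 lb/h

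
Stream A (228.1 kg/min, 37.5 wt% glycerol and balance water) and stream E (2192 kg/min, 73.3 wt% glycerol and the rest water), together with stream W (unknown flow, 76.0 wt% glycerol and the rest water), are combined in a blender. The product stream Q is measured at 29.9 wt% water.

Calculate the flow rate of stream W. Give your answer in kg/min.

71.47 kg/min

Let W be the unknown flow. Total out = 2420.1 + W.
water balance: 727.83 + 0.240·W = 0.299·(2420.1 + W)
(0.240 − 0.299)·W = 0.299×2420.1 − 727.83 = -4.2166
W = -4.2166 / -0.059 = 71.468 kg/min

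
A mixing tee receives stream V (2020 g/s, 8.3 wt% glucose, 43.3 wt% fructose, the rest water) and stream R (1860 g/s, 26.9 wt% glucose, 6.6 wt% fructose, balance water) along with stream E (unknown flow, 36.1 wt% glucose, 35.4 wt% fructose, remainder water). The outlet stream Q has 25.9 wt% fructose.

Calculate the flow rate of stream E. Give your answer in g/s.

78.95 g/s

Let E be the unknown flow. Total out = 3880 + E.
fructose balance: 997.42 + 0.354·E = 0.259·(3880 + E)
(0.354 − 0.259)·E = 0.259×3880 − 997.42 = 7.5
E = 7.5 / 0.095 = 78.947 g/s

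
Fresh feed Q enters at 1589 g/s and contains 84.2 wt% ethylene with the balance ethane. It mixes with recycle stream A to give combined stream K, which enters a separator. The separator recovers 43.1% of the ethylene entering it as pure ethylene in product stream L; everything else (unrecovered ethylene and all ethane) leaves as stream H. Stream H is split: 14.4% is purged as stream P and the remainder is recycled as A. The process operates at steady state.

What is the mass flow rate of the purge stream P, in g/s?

ethane enters only via Q and leaves only via the purge: 1589×0.158 = 0.144×(ethane in H), and the separator passes all ethane, so ethane in K = ethane in H = 1743.5 g/s.
ethylene in K: m_A = 1589×0.842 + (1−0.144)·(1−0.431)·m_A, so m_A = 1337.9/0.5129 = 2608.4 g/s.
H = (1−0.431)×2608.4 + 1743.5 = 3227.7 g/s.
Purge P = 0.144×3227.7 = 464.78 g/s.

464.8 g/s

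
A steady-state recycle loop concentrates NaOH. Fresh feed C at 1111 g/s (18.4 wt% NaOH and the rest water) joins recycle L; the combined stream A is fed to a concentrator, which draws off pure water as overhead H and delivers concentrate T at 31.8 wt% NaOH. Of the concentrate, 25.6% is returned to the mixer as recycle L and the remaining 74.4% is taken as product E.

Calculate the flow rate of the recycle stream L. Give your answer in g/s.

221.2 g/s

Overall NaOH balance (none leaves overhead): NaOH in fresh feed = NaOH in product, i.e. 1111×0.184 = (1−0.256)·T·0.318.
T = 204.42/(0.318×0.744) = 864.04 g/s.
Recycle L = 0.256×864.04 = 221.19 g/s.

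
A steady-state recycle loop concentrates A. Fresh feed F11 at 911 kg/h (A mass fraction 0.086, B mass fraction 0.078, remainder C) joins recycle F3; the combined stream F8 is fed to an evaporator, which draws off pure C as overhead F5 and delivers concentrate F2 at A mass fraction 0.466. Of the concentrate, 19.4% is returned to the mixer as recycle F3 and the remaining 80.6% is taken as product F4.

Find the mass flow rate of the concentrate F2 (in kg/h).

Overall A balance (none leaves overhead): A in fresh feed = A in product, i.e. 911×0.086 = (1−0.194)·F2·0.466.
F2 = 78.346/(0.466×0.806) = 208.59 kg/h.

208.6 kg/h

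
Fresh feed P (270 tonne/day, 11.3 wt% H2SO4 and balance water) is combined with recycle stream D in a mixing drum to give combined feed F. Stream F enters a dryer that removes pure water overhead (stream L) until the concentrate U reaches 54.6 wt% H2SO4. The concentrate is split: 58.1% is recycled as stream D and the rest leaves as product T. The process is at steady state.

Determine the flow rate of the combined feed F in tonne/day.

Overall H2SO4 balance (none leaves overhead): H2SO4 in fresh feed = H2SO4 in product, i.e. 270×0.113 = (1−0.581)·U·0.546.
U = 30.51/(0.546×0.419) = 133.36 tonne/day.
Recycle D = 0.581×133.36 = 77.484 tonne/day.
Combined feed F = 270 + 77.484 = 347.48 tonne/day.

347.5 tonne/day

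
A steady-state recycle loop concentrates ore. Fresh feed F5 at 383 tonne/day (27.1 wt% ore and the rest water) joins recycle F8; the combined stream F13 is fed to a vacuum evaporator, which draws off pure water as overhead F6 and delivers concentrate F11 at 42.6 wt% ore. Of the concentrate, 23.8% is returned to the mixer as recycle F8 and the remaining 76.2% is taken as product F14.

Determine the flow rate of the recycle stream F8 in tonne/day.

Overall ore balance (none leaves overhead): ore in fresh feed = ore in product, i.e. 383×0.271 = (1−0.238)·F11·0.426.
F11 = 103.79/(0.426×0.762) = 319.74 tonne/day.
Recycle F8 = 0.238×319.74 = 76.099 tonne/day.

76.1 tonne/day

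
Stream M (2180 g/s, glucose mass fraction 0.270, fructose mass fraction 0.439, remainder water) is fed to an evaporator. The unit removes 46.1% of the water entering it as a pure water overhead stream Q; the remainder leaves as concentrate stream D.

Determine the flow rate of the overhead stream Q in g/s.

water entering = 2180×0.291 = 634.38 g/s; overhead removed = 0.461×634.38 = 292.45 g/s.

292.4 g/s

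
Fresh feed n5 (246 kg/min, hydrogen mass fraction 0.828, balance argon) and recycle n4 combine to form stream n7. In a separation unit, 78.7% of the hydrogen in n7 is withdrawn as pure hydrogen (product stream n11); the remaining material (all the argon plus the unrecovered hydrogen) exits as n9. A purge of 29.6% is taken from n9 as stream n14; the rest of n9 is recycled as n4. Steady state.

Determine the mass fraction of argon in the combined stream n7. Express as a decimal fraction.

argon enters only via n5 and leaves only via the purge: 246×0.172 = 0.296×(argon in n9), and the separation unit passes all argon, so argon in n7 = argon in n9 = 142.95 kg/min.
hydrogen in n7: m_A = 246×0.828 + (1−0.296)·(1−0.787)·m_A, so m_A = 203.69/0.8500 = 239.62 kg/min.
n7 = 239.62 + 142.95 = 382.57 kg/min.
argon fraction in n7 = 142.95/382.57 = 0.374.

0.374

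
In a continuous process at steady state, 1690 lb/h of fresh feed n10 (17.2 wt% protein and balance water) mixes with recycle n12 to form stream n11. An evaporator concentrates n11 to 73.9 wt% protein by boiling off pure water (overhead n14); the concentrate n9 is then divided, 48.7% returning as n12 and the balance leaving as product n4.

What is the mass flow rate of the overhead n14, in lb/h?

1297 lb/h

Overall protein balance (none leaves overhead): protein in fresh feed = protein in product, i.e. 1690×0.172 = (1−0.487)·n9·0.739.
n9 = 290.68/(0.739×0.513) = 766.75 lb/h.
Recycle n12 = 0.487×766.75 = 373.41 lb/h.
Combined feed n11 = 1690 + 373.41 = 2063.4 lb/h.
Overhead n14 = n11 − n9 = 2063.4 − 766.75 = 1296.7 lb/h.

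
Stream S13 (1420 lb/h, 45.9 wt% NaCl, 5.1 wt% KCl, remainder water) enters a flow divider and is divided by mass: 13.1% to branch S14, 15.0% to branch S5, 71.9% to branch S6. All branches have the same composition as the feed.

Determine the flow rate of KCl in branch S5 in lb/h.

10.86 lb/h

Branch S5 total = 0.150×1420 = 213 lb/h.
KCl in S5 = 0.051×213 = 10.863 lb/h.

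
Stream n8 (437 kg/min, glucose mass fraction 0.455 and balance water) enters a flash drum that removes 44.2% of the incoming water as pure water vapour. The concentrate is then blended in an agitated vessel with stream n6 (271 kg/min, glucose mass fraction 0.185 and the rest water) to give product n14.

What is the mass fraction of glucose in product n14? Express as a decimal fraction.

Vapour removed = 0.442×0.545×437 = 105.27 kg/min; concentrate = 331.73 kg/min.
glucose reaching the mixer = 198.84 (from concentrate) + 271×0.185 = 248.97 kg/min.
Product flow = 331.73 + 271 = 602.73 kg/min; glucose fraction = 0.413.

0.413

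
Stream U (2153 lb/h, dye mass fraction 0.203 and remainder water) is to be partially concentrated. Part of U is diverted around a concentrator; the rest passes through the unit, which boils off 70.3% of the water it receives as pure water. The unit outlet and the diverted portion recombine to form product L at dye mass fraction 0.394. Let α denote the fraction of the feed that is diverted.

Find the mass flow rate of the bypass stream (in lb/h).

All 2153×0.203 = 437.06 lb/h of dye reaches L, so L = 437.06/0.394 = 1109.3 lb/h and vapour = 1043.7 lb/h.
The evaporator receives (1−α)·2153 of feed at 0.797 water and removes 0.703 of that water:
0.703×0.797×(1−α)×2153 = 1043.7
(1−α) = 1043.7/1206.3 = 0.8652;  α = 0.1348.
Bypass flow = 0.1348×2153 = 290.19 lb/h.

290.2 lb/h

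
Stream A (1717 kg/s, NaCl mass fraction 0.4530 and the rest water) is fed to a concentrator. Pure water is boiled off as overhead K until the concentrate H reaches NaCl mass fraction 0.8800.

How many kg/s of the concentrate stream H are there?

NaCl is conserved: 1717×0.453 = 777.8 kg/s all reports to the concentrate.
Concentrate = 777.8/(target fraction) = 883.86 kg/s.

883.9 kg/s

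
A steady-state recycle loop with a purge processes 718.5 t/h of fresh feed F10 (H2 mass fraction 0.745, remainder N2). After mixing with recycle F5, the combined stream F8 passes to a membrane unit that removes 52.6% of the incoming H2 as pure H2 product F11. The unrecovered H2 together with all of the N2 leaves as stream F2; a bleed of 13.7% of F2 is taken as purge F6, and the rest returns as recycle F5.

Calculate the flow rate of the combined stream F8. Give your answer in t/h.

N2 enters only via F10 and leaves only via the purge: 718.5×0.255 = 0.137×(N2 in F2), and the membrane unit passes all N2, so N2 in F8 = N2 in F2 = 1337.4 t/h.
H2 in F8: m_A = 718.5×0.745 + (1−0.137)·(1−0.526)·m_A, so m_A = 535.28/0.5909 = 905.82 t/h.
F8 = 905.82 + 1337.4 = 2243.2 t/h.

2243 t/h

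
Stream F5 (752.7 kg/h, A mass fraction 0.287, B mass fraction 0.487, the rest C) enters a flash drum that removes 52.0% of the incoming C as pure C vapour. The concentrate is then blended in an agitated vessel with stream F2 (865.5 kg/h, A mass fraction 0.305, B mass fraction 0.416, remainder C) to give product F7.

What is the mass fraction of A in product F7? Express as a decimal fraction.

Vapour removed = 0.520×0.226×752.7 = 88.457 kg/h; concentrate = 664.24 kg/h.
A reaching the mixer = 216.02 (from concentrate) + 865.5×0.305 = 480 kg/h.
Product flow = 664.24 + 865.5 = 1529.7 kg/h; A fraction = 0.314.

0.314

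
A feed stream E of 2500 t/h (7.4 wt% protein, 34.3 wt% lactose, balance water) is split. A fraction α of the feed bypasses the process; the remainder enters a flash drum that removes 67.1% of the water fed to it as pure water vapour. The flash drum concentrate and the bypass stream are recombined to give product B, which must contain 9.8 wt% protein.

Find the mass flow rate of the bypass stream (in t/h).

934.9 t/h

All 2500×0.074 = 185 t/h of protein reaches B, so B = 185/0.098 = 1887.8 t/h and vapour = 612.24 t/h.
The evaporator receives (1−α)·2500 of feed at 0.583 water and removes 0.671 of that water:
0.671×0.583×(1−α)×2500 = 612.24
(1−α) = 612.24/977.98 = 0.6260;  α = 0.3740.
Bypass flow = 0.3740×2500 = 934.93 t/h.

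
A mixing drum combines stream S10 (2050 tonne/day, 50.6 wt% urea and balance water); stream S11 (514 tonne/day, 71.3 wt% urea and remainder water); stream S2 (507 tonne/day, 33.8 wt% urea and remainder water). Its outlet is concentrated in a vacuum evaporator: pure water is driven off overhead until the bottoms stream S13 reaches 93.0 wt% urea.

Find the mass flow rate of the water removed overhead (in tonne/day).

urea entering = 2050×0.506 + 514×0.713 + 507×0.338 = 1575.1 tonne/day.
All urea reports to S13, so S13 = 1575.1/0.930 = 1693.7 tonne/day.
Total feed = 3071 tonne/day; overhead = 3071 − 1693.7 = 1377.3 tonne/day.

1377 tonne/day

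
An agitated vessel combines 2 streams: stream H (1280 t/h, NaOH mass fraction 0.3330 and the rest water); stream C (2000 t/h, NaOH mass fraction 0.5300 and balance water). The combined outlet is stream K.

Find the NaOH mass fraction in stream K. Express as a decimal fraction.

Total flow out = 1280 + 2000 = 3280 t/h.
NaOH in = 1280×0.333 + 2000×0.530 = 1486.2 t/h.
NaOH mass fraction in K = 1486.2/3280 = 0.4531.

0.4531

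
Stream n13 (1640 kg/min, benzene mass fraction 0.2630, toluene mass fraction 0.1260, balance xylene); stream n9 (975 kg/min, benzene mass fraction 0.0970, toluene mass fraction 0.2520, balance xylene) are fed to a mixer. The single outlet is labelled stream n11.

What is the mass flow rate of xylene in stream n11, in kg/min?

1637 kg/min

xylene out = xylene in = 1640×0.611 + 975×0.651 = 1636.8 kg/min.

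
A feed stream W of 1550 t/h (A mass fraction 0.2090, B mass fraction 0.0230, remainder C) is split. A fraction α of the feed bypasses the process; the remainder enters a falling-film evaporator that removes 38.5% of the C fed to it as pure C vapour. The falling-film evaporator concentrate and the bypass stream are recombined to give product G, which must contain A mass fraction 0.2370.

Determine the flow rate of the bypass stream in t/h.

930.7 t/h

All 1550×0.209 = 323.95 t/h of A reaches G, so G = 323.95/0.237 = 1366.9 t/h and vapour = 183.12 t/h.
The evaporator receives (1−α)·1550 of feed at 0.768 C and removes 0.385 of that C:
0.385×0.768×(1−α)×1550 = 183.12
(1−α) = 183.12/458.3 = 0.3996;  α = 0.6004.
Bypass flow = 0.6004×1550 = 930.67 t/h.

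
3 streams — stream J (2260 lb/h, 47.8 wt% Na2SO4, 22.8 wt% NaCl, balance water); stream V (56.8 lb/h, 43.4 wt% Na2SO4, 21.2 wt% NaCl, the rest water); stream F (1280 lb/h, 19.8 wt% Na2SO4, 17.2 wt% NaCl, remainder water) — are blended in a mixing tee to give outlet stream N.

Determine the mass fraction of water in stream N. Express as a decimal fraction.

Total flow out = 2260 + 56.8 + 1280 = 3596.8 lb/h.
water in = 2260×0.294 + 56.8×0.354 + 1280×0.630 = 1490.9 lb/h.
water mass fraction in N = 1490.9/3596.8 = 0.415.

0.415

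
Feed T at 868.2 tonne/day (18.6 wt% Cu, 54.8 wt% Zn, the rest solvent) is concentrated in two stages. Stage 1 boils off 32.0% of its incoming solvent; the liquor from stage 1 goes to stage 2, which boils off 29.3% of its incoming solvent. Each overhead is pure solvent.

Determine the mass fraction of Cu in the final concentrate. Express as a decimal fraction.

solvent in feed = 868.2×0.266 = 230.94 tonne/day.
After stage 1: solvent left = (1−0.320)×230.94 = 157.04; stream total = 794.3 tonne/day.
After stage 2: solvent left = (1−0.293)×157.04 = 111.03; final concentrate = 748.29 tonne/day.
Cu fraction = 161.49/748.29 = 0.216.

0.216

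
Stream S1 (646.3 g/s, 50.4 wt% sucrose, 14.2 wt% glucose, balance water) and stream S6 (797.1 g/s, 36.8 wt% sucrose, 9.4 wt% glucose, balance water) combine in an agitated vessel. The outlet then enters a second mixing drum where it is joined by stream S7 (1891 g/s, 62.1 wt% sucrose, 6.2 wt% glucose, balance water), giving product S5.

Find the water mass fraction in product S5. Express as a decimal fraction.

0.377

Overall, product flow = 3334.4 g/s.
water in = 646.3×0.354 + 797.1×0.538 + 1891×0.317 = 1257.1 g/s.
water fraction in S5 = 0.377.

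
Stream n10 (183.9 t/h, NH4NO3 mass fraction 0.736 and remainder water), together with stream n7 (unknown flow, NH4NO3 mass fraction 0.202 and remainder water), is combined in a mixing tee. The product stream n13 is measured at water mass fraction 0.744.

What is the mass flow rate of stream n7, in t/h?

1635 t/h

Let n7 be the unknown flow. Total out = 183.9 + n7.
water balance: 48.55 + 0.798·n7 = 0.744·(183.9 + n7)
(0.798 − 0.744)·n7 = 0.744×183.9 − 48.55 = 88.272
n7 = 88.272 / 0.054 = 1634.7 t/h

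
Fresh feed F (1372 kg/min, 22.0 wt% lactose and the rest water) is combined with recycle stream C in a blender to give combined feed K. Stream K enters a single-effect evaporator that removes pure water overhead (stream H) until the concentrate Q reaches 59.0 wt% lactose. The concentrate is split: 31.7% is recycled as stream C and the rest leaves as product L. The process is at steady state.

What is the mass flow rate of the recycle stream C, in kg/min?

237.4 kg/min

Overall lactose balance (none leaves overhead): lactose in fresh feed = lactose in product, i.e. 1372×0.220 = (1−0.317)·Q·0.590.
Q = 301.84/(0.590×0.683) = 749.04 kg/min.
Recycle C = 0.317×749.04 = 237.45 kg/min.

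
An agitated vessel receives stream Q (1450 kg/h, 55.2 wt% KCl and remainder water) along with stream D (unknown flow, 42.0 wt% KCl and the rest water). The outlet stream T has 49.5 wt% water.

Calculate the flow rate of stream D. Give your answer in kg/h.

Let D be the unknown flow. Total out = 1450 + D.
water balance: 649.6 + 0.580·D = 0.495·(1450 + D)
(0.580 − 0.495)·D = 0.495×1450 − 649.6 = 68.15
D = 68.15 / 0.085 = 801.76 kg/h

801.8 kg/h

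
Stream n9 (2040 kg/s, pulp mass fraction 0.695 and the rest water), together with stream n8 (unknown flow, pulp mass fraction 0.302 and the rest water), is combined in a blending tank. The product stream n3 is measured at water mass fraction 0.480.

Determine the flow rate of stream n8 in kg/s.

Let n8 be the unknown flow. Total out = 2040 + n8.
water balance: 622.2 + 0.698·n8 = 0.480·(2040 + n8)
(0.698 − 0.480)·n8 = 0.480×2040 − 622.2 = 357
n8 = 357 / 0.218 = 1637.6 kg/s

1638 kg/s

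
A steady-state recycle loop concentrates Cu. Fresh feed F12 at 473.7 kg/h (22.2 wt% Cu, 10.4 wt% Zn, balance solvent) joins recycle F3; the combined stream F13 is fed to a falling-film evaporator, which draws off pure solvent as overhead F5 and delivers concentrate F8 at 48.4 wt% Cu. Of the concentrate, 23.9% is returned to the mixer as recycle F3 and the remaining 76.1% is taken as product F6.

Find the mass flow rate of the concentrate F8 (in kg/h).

285.5 kg/h

Overall Cu balance (none leaves overhead): Cu in fresh feed = Cu in product, i.e. 473.7×0.222 = (1−0.239)·F8·0.484.
F8 = 105.16/(0.484×0.761) = 285.51 kg/h.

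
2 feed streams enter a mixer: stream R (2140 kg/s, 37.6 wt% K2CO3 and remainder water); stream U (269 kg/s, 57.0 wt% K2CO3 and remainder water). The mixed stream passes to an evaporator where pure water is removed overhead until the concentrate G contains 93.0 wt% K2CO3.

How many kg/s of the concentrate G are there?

K2CO3 entering = 2140×0.376 + 269×0.570 = 957.97 kg/s.
All K2CO3 reports to G, so G = 957.97/0.930 = 1030.1 kg/s.

1030 kg/s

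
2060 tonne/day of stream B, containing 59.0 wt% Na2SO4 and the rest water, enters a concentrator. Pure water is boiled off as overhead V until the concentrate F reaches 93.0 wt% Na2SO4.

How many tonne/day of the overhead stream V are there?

Na2SO4 is conserved: 2060×0.590 = 1215.4 tonne/day all reports to the concentrate.
Concentrate = 1215.4/(target fraction) = 1306.9 tonne/day.
Overhead = 2060 − 1306.9 = 753.12 tonne/day.

753.1 tonne/day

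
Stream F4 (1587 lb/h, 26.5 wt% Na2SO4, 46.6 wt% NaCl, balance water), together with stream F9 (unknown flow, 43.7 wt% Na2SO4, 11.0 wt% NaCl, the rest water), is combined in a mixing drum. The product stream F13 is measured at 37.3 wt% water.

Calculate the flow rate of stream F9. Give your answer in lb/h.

Let F9 be the unknown flow. Total out = 1587 + F9.
water balance: 426.9 + 0.453·F9 = 0.373·(1587 + F9)
(0.453 − 0.373)·F9 = 0.373×1587 − 426.9 = 165.05
F9 = 165.05 / 0.080 = 2063.1 lb/h

2063 lb/h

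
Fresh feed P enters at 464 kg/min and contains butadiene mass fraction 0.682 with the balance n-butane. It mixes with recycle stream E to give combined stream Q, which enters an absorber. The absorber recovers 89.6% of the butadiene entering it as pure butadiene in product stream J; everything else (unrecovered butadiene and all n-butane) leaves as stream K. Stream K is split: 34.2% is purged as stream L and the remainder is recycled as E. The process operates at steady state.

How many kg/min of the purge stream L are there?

159.6 kg/min

n-butane enters only via P and leaves only via the purge: 464×0.318 = 0.342×(n-butane in K), and the absorber passes all n-butane, so n-butane in Q = n-butane in K = 431.44 kg/min.
butadiene in Q: m_A = 464×0.682 + (1−0.342)·(1−0.896)·m_A, so m_A = 316.45/0.9316 = 339.69 kg/min.
K = (1−0.896)×339.69 + 431.44 = 466.77 kg/min.
Purge L = 0.342×466.77 = 159.63 kg/min.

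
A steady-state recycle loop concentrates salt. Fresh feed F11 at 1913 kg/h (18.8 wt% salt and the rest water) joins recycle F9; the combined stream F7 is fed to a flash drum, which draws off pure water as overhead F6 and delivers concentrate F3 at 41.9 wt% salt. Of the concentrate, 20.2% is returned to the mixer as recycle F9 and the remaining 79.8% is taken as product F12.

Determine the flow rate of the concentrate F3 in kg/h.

Overall salt balance (none leaves overhead): salt in fresh feed = salt in product, i.e. 1913×0.188 = (1−0.202)·F3·0.419.
F3 = 359.64/(0.419×0.798) = 1075.6 kg/h.

1076 kg/h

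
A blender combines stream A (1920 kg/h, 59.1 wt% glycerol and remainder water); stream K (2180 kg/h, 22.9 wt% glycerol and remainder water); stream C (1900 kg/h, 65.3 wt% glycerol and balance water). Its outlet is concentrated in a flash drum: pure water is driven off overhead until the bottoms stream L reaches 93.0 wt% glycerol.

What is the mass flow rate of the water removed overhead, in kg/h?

2909 kg/h

glycerol entering = 1920×0.591 + 2180×0.229 + 1900×0.653 = 2874.6 kg/h.
All glycerol reports to L, so L = 2874.6/0.930 = 3091 kg/h.
Total feed = 6000 kg/h; overhead = 6000 − 3091 = 2909 kg/h.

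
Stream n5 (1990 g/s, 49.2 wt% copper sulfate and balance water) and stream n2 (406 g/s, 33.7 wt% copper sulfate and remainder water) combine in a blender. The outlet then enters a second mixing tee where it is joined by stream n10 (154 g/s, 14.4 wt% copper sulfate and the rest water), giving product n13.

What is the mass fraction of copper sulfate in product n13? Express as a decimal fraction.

Overall, product flow = 2550 g/s.
copper sulfate in = 1990×0.492 + 406×0.337 + 154×0.144 = 1138.1 g/s.
copper sulfate fraction in n13 = 0.446.

0.446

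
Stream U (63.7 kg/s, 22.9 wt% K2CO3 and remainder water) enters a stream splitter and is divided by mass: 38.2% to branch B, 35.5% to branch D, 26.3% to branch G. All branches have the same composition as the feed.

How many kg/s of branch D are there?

Branch D flow = 0.355×63.7 = 22.613 kg/s.

22.61 kg/s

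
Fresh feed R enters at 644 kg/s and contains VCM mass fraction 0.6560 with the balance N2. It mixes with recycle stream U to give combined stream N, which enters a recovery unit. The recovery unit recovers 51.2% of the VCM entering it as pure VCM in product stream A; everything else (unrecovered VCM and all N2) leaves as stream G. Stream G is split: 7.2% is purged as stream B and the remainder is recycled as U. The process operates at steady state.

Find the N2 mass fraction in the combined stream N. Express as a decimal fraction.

N2 enters only via R and leaves only via the purge: 644×0.344 = 0.072×(N2 in G), and the recovery unit passes all N2, so N2 in N = N2 in G = 3076.9 kg/s.
VCM in N: m_A = 644×0.656 + (1−0.072)·(1−0.512)·m_A, so m_A = 422.46/0.5471 = 772.14 kg/s.
N = 772.14 + 3076.9 = 3849 kg/s.
N2 fraction in N = 3076.9/3849 = 0.7994.

0.7994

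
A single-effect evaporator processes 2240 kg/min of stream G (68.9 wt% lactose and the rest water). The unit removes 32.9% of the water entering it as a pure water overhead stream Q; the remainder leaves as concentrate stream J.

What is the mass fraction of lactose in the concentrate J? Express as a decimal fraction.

lactose is not removed: 2240×0.689 = 1543.4 kg/min of lactose enters J.
water entering = 2240×0.311 = 696.64 kg/min; overhead removed = 0.329×696.64 = 229.19 kg/min.
Concentrate = 2240 − 229.19 = 2010.8 kg/min.
Mass fraction = 1543.4/2010.8 = 0.768.

0.768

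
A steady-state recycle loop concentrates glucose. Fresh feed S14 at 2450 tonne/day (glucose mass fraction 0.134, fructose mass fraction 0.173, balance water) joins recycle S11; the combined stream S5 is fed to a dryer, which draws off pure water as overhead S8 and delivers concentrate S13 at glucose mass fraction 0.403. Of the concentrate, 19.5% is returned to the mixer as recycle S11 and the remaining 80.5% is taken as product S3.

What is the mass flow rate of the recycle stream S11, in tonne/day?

Overall glucose balance (none leaves overhead): glucose in fresh feed = glucose in product, i.e. 2450×0.134 = (1−0.195)·S13·0.403.
S13 = 328.3/(0.403×0.805) = 1012 tonne/day.
Recycle S11 = 0.195×1012 = 197.34 tonne/day.

197.3 tonne/day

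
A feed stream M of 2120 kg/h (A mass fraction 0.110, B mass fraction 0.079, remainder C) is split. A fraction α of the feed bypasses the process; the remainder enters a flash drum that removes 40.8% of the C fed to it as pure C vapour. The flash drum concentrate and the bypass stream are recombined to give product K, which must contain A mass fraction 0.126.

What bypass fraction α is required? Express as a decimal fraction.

All 2120×0.110 = 233.2 kg/h of A reaches K, so K = 233.2/0.126 = 1850.8 kg/h and vapour = 269.21 kg/h.
The evaporator receives (1−α)·2120 of feed at 0.811 C and removes 0.408 of that C:
0.408×0.811×(1−α)×2120 = 269.21
(1−α) = 269.21/701.48 = 0.3838;  α = 0.6162.

0.616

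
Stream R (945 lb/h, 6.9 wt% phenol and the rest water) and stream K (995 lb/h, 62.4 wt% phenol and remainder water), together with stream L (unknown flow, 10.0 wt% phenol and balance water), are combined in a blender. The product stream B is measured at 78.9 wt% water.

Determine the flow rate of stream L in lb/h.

2493 lb/h

Let L be the unknown flow. Total out = 1940 + L.
water balance: 1253.9 + 0.900·L = 0.789·(1940 + L)
(0.900 − 0.789)·L = 0.789×1940 − 1253.9 = 276.75
L = 276.75 / 0.111 = 2493.2 lb/h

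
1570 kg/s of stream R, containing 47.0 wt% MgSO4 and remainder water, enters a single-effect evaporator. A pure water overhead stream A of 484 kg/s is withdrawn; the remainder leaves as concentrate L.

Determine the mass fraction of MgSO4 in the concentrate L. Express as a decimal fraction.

0.679

MgSO4 is not removed: 1570×0.470 = 737.9 kg/s of MgSO4 enters L.
Concentrate = 1570 − 484 = 1086 kg/s.
Mass fraction = 737.9/1086 = 0.679.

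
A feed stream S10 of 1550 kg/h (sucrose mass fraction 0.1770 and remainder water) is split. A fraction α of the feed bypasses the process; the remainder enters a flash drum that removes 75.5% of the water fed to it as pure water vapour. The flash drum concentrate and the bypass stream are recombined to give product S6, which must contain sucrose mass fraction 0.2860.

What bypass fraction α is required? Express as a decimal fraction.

0.387

All 1550×0.177 = 274.35 kg/h of sucrose reaches S6, so S6 = 274.35/0.286 = 959.27 kg/h and vapour = 590.73 kg/h.
The evaporator receives (1−α)·1550 of feed at 0.823 water and removes 0.755 of that water:
0.755×0.823×(1−α)×1550 = 590.73
(1−α) = 590.73/963.12 = 0.6134;  α = 0.3866.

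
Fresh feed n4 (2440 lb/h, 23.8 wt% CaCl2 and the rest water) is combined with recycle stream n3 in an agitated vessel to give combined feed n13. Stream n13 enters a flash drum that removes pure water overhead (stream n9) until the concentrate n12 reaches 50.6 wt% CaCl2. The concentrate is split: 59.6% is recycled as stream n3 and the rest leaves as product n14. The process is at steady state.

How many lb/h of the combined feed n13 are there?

Overall CaCl2 balance (none leaves overhead): CaCl2 in fresh feed = CaCl2 in product, i.e. 2440×0.238 = (1−0.596)·n12·0.506.
n12 = 580.72/(0.506×0.404) = 2840.8 lb/h.
Recycle n3 = 0.596×2840.8 = 1693.1 lb/h.
Combined feed n13 = 2440 + 1693.1 = 4133.1 lb/h.

4133 lb/h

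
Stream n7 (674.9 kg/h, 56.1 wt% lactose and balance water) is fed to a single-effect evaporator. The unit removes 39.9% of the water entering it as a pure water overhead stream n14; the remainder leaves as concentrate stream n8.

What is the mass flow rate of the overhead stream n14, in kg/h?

water entering = 674.9×0.439 = 296.28 kg/h; overhead removed = 0.399×296.28 = 118.22 kg/h.

118.2 kg/h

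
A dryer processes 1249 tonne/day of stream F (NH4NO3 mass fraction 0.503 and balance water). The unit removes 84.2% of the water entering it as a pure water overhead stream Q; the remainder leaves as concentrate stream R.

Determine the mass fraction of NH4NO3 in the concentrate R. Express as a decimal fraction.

0.865

NH4NO3 is not removed: 1249×0.503 = 628.25 tonne/day of NH4NO3 enters R.
water entering = 1249×0.497 = 620.75 tonne/day; overhead removed = 0.842×620.75 = 522.67 tonne/day.
Concentrate = 1249 − 522.67 = 726.33 tonne/day.
Mass fraction = 628.25/726.33 = 0.865.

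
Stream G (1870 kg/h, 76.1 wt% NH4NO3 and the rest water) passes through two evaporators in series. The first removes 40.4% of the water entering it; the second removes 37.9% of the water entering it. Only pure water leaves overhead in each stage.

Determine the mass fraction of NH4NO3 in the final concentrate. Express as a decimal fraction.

water in feed = 1870×0.239 = 446.93 kg/h.
After stage 1: water left = (1−0.404)×446.93 = 266.37; stream total = 1689.4 kg/h.
After stage 2: water left = (1−0.379)×266.37 = 165.42; final concentrate = 1588.5 kg/h.
NH4NO3 fraction = 1423.1/1588.5 = 0.896.

0.896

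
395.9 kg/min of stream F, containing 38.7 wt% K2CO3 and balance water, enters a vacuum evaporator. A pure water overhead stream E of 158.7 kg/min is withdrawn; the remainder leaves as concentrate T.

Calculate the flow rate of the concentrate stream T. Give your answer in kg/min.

237.2 kg/min

Concentrate = 395.9 − 158.7 = 237.2 kg/min.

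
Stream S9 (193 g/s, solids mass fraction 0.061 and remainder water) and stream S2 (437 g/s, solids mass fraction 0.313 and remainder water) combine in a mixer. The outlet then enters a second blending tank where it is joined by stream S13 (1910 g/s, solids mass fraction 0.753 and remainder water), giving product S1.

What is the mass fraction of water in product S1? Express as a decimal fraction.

0.375

Overall, product flow = 2540 g/s.
water in = 193×0.939 + 437×0.687 + 1910×0.247 = 953.22 g/s.
water fraction in S1 = 0.375.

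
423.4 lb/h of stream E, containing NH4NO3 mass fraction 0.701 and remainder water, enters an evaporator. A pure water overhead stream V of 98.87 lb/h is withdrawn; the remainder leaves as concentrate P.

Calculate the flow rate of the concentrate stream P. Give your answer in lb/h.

324.5 lb/h

Concentrate = 423.4 − 98.87 = 324.53 lb/h.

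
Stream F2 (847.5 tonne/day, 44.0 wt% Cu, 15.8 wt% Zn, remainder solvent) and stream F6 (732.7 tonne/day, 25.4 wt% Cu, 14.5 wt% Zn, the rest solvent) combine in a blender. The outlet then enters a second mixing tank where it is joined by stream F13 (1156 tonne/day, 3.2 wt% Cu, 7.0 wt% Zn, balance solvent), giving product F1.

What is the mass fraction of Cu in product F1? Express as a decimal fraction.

Overall, product flow = 2736.2 tonne/day.
Cu in = 847.5×0.440 + 732.7×0.254 + 1156×0.032 = 596 tonne/day.
Cu fraction in F1 = 0.218.

0.218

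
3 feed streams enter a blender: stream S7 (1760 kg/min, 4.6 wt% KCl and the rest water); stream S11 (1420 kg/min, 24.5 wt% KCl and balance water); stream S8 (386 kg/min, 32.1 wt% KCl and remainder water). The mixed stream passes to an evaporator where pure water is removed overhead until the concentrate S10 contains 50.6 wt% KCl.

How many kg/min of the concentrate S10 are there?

KCl entering = 1760×0.046 + 1420×0.245 + 386×0.321 = 552.77 kg/min.
All KCl reports to S10, so S10 = 552.77/0.506 = 1092.4 kg/min.

1092 kg/min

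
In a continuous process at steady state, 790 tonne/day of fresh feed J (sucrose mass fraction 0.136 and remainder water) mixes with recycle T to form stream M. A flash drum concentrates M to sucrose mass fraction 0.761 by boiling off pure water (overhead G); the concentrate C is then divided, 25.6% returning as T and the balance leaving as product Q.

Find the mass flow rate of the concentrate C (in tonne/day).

Overall sucrose balance (none leaves overhead): sucrose in fresh feed = sucrose in product, i.e. 790×0.136 = (1−0.256)·C·0.761.
C = 107.44/(0.761×0.744) = 189.76 tonne/day.

189.8 tonne/day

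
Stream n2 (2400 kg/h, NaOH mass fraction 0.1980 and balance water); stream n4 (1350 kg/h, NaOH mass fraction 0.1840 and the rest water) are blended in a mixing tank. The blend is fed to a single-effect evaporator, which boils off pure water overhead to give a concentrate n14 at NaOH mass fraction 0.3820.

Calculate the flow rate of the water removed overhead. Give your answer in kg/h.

1856 kg/h

NaOH entering = 2400×0.198 + 1350×0.184 = 723.6 kg/h.
All NaOH reports to n14, so n14 = 723.6/0.382 = 1894.2 kg/h.
Total feed = 3750 kg/h; overhead = 3750 − 1894.2 = 1855.8 kg/h.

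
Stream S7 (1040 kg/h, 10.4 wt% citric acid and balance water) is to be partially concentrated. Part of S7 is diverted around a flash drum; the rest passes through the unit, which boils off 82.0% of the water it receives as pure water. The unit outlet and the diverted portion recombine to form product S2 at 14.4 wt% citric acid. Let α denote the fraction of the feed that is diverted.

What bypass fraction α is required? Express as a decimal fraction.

0.622

All 1040×0.104 = 108.16 kg/h of citric acid reaches S2, so S2 = 108.16/0.144 = 751.11 kg/h and vapour = 288.89 kg/h.
The evaporator receives (1−α)·1040 of feed at 0.896 water and removes 0.820 of that water:
0.820×0.896×(1−α)×1040 = 288.89
(1−α) = 288.89/764.11 = 0.3781;  α = 0.6219.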